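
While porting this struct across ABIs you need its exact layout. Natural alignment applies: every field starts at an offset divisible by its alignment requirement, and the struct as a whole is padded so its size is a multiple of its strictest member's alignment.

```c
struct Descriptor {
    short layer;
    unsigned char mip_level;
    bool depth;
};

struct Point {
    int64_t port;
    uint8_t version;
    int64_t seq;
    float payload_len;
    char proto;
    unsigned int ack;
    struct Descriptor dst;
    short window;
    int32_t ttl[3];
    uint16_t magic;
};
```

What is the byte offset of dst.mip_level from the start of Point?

38

Descriptor: layer at 0 (size 2, align 2) → ends 2; mip_level at 2 (size 1, align 1) → ends 3; depth at 3 (size 1, align 1) → ends 4; total 4 bytes, alignment 2
port at 0 (size 8, align 8) → ends 8
version at 8 (size 1, align 1) → ends 9
pad 7 to align 8 for seq
seq at 16 (size 8, align 8) → ends 24
payload_len at 24 (size 4, align 4) → ends 28
proto at 28 (size 1, align 1) → ends 29
pad 3 to align 4 for ack
ack at 32 (size 4, align 4) → ends 36
dst at 36 (size 4, align 2) → ends 40
within Descriptor: mip_level at 2
36 + 2 = 38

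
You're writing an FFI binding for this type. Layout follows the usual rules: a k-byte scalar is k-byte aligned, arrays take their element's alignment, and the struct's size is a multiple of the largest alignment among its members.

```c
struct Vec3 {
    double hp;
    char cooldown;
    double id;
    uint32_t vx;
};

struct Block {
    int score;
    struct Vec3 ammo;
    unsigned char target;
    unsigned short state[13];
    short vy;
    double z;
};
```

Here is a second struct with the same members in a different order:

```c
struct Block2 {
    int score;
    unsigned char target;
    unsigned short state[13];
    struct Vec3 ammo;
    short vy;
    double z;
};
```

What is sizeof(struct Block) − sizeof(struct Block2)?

Vec3: 0..8  hp  (8B, 8-aligned); 8..9  cooldown  (1B, 1-aligned); 9..16  -- padding (7B); 16..24  id  (8B, 8-aligned); 24..28  vx  (4B, 4-aligned); 28..32  -- tail padding (4B); sizeof = 32, alignof = 8
0..4  score  (4B, 4-aligned)
4..8  -- padding (4B)
8..40  ammo  (32B, 8-aligned)
40..41  target  (1B, 1-aligned)
41..42  -- padding (1B)
42..68  state  (26B, 2-aligned)
68..70  vy  (2B, 2-aligned)
70..72  -- padding (2B)
72..80  z  (8B, 8-aligned)
sizeof = 80, alignof = 8
— Block2 —
0..4  score  (4B, 4-aligned)
4..5  target  (1B, 1-aligned)
5..6  -- padding (1B)
6..32  state  (26B, 2-aligned)
32..64  ammo  (32B, 8-aligned)
64..66  vy  (2B, 2-aligned)
66..72  -- padding (6B)
72..80  z  (8B, 8-aligned)
sizeof = 80, alignof = 8
80 − 80 = 0

0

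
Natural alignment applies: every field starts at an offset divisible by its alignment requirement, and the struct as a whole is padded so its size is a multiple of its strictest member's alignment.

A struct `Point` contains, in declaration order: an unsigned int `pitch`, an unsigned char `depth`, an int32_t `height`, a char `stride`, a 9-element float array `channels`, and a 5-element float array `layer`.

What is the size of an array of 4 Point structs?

288

@0: pitch [4B, align 4] → 4
@4: depth [1B, align 1] → 5
+3 pad (align 4)
@8: height [4B, align 4] → 12
@12: stride [1B, align 1] → 13
+3 pad (align 4)
@16: channels [36B, align 4] → 52
@52: layer [20B, align 4] → 72
size 72, align 4
array of 4: 4 × 72 = 288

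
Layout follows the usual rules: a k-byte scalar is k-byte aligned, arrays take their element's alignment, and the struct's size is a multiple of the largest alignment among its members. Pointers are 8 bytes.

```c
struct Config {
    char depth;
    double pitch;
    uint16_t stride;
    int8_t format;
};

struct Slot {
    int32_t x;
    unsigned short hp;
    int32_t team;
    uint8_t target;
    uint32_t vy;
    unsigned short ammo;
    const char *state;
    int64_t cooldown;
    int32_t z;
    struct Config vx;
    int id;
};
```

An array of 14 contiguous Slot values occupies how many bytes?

Config: 0..1  depth  (1B, 1-aligned); 1..8  -- padding (7B); 8..16  pitch  (8B, 8-aligned); 16..18  stride  (2B, 2-aligned); 18..19  format  (1B, 1-aligned); 19..24  -- tail padding (5B); sizeof = 24, alignof = 8
0..4  x  (4B, 4-aligned)
4..6  hp  (2B, 2-aligned)
6..8  -- padding (2B)
8..12  team  (4B, 4-aligned)
12..13  target  (1B, 1-aligned)
13..16  -- padding (3B)
16..20  vy  (4B, 4-aligned)
20..22  ammo  (2B, 2-aligned)
22..24  -- padding (2B)
24..32  state  (8B, 8-aligned)
32..40  cooldown  (8B, 8-aligned)
40..44  z  (4B, 4-aligned)
44..48  -- padding (4B)
48..72  vx  (24B, 8-aligned)
72..76  id  (4B, 4-aligned)
76..80  -- tail padding (4B)
sizeof = 80, alignof = 8
array of 14: 14 × 80 = 1120

1120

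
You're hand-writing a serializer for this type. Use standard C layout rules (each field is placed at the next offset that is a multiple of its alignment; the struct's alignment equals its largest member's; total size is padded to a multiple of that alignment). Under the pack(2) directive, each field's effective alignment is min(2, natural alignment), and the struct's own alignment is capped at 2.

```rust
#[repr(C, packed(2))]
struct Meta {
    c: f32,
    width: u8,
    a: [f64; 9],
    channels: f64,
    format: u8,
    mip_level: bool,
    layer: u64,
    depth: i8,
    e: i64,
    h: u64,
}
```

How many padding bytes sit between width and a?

c at 0 (size 4, align 2) → ends 4
width at 4 (size 1, align 1) → ends 5
pad 1 to align 2 for a
a at 6 (size 72, align 2) → ends 78

1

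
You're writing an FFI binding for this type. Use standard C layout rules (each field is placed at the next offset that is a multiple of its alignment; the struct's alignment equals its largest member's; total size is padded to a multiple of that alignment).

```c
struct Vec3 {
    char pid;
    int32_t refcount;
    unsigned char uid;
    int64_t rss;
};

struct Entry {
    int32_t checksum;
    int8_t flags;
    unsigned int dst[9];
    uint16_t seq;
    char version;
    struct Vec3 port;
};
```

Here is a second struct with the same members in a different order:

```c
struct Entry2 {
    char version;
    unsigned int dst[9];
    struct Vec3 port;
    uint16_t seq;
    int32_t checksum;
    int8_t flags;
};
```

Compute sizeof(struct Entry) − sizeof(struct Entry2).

-8

Vec3: pid at 0 (size 1, align 1) → ends 1; pad 3 to align 4 for refcount; refcount at 4 (size 4, align 4) → ends 8; uid at 8 (size 1, align 1) → ends 9; pad 7 to align 8 for rss; rss at 16 (size 8, align 8) → ends 24; total 24 bytes, alignment 8
checksum at 0 (size 4, align 4) → ends 4
flags at 4 (size 1, align 1) → ends 5
pad 3 to align 4 for dst
dst at 8 (size 36, align 4) → ends 44
seq at 44 (size 2, align 2) → ends 46
version at 46 (size 1, align 1) → ends 47
pad 1 to align 8 for port
port at 48 (size 24, align 8) → ends 72
total 72 bytes, alignment 8
— Entry2 —
version at 0 (size 1, align 1) → ends 1
pad 3 to align 4 for dst
dst at 4 (size 36, align 4) → ends 40
port at 40 (size 24, align 8) → ends 64
seq at 64 (size 2, align 2) → ends 66
pad 2 to align 4 for checksum
checksum at 68 (size 4, align 4) → ends 72
flags at 72 (size 1, align 1) → ends 73
tail pad 7 to reach multiple of 8
total 80 bytes, alignment 8
72 − 80 = -8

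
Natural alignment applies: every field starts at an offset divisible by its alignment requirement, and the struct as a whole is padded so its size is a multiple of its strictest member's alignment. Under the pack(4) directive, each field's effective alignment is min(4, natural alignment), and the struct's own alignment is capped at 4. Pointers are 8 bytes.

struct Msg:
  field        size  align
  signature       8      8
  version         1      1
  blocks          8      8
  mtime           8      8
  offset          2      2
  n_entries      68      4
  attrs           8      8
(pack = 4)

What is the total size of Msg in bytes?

@0: signature [8B, align 4] → 8
@8: version [1B, align 1] → 9
+3 pad (align 4)
@12: blocks [8B, align 4] → 20
@20: mtime [8B, align 4] → 28
@28: offset [2B, align 2] → 30
+2 pad (align 4)
@32: n_entries [68B, align 4] → 100
@100: attrs [8B, align 4] → 108
size 108, align 4

108 bytes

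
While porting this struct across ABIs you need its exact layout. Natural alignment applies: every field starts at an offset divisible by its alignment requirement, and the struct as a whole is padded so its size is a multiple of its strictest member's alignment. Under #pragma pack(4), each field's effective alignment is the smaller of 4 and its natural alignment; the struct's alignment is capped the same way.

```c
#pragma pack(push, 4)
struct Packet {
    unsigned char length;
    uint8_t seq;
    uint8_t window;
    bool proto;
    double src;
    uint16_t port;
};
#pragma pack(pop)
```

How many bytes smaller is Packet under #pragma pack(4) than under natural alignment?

8

natural layout:
  @0: length [1B, align 1] → 1
  @1: seq [1B, align 1] → 2
  @2: window [1B, align 1] → 3
  @3: proto [1B, align 1] → 4
  +4 pad (align 8)
  @8: src [8B, align 8] → 16
  @16: port [2B, align 2] → 18
  +6 tail pad (align 8)
  size 24, align 8
packed(4) layout:
  @0: length [1B, align 1] → 1
  @1: seq [1B, align 1] → 2
  @2: window [1B, align 1] → 3
  @3: proto [1B, align 1] → 4
  @4: src [8B, align 4] → 12
  @12: port [2B, align 2] → 14
  +2 tail pad (align 4)
  size 16, align 4
24 − 16 = 8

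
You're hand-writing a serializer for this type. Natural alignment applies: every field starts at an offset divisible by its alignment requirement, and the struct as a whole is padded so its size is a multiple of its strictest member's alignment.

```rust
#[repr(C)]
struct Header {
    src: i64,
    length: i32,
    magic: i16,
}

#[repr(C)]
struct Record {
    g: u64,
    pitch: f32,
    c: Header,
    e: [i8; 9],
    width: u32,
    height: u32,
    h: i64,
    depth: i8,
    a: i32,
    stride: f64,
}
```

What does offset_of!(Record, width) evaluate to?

Header: 0..8  src  (8B, 8-aligned); 8..12  length  (4B, 4-aligned); 12..14  magic  (2B, 2-aligned); 14..16  -- tail padding (2B); sizeof = 16, alignof = 8
0..8  g  (8B, 8-aligned)
8..12  pitch  (4B, 4-aligned)
12..16  -- padding (4B)
16..32  c  (16B, 8-aligned)
32..41  e  (9B, 1-aligned)
41..44  -- padding (3B)
44..48  width  (4B, 4-aligned)

44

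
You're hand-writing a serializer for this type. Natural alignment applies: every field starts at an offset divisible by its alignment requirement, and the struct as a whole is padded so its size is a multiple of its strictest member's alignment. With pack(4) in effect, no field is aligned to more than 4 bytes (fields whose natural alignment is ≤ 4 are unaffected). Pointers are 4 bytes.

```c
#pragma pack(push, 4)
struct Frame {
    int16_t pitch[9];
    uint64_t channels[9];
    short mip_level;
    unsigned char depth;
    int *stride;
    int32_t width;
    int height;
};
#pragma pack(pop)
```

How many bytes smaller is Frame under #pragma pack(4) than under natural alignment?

natural layout:
  @0: pitch [18B, align 2] → 18
  +6 pad (align 8)
  @24: channels [72B, align 8] → 96
  @96: mip_level [2B, align 2] → 98
  @98: depth [1B, align 1] → 99
  +1 pad (align 4)
  @100: stride [4B, align 4] → 104
  @104: width [4B, align 4] → 108
  @108: height [4B, align 4] → 112
  size 112, align 8
packed(4) layout:
  @0: pitch [18B, align 2] → 18
  +2 pad (align 4)
  @20: channels [72B, align 4] → 92
  @92: mip_level [2B, align 2] → 94
  @94: depth [1B, align 1] → 95
  +1 pad (align 4)
  @96: stride [4B, align 4] → 100
  @100: width [4B, align 4] → 104
  @104: height [4B, align 4] → 108
  size 108, align 4
112 − 108 = 4

4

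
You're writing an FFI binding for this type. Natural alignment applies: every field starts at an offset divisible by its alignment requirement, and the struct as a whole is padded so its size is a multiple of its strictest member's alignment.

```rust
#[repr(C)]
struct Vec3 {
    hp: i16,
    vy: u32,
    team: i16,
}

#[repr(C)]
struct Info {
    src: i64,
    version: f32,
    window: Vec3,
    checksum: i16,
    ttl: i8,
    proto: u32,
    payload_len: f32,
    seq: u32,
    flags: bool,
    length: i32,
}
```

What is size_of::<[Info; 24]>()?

1152

Vec3: hp at 0 (size 2, align 2) → ends 2; pad 2 to align 4 for vy; vy at 4 (size 4, align 4) → ends 8; team at 8 (size 2, align 2) → ends 10; tail pad 2 to reach multiple of 4; total 12 bytes, alignment 4
src at 0 (size 8, align 8) → ends 8
version at 8 (size 4, align 4) → ends 12
window at 12 (size 12, align 4) → ends 24
checksum at 24 (size 2, align 2) → ends 26
ttl at 26 (size 1, align 1) → ends 27
pad 1 to align 4 for proto
proto at 28 (size 4, align 4) → ends 32
payload_len at 32 (size 4, align 4) → ends 36
seq at 36 (size 4, align 4) → ends 40
flags at 40 (size 1, align 1) → ends 41
pad 3 to align 4 for length
length at 44 (size 4, align 4) → ends 48
total 48 bytes, alignment 8
array of 24: 24 × 48 = 1152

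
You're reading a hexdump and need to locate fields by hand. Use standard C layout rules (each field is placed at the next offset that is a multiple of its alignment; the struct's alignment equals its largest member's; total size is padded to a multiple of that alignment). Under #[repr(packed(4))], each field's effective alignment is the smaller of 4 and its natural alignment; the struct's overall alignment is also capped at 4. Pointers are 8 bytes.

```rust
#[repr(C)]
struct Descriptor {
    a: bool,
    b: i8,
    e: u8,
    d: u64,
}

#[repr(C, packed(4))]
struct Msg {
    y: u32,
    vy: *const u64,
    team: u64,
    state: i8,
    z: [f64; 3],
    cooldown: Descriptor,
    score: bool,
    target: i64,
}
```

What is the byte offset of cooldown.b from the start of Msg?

Descriptor: 0..1  a  (1B, 1-aligned); 1..2  b  (1B, 1-aligned); 2..3  e  (1B, 1-aligned); 3..8  -- padding (5B); 8..16  d  (8B, 8-aligned); sizeof = 16, alignof = 8
0..4  y  (4B, 4-aligned)
4..12  vy  (8B, 4-aligned)
12..20  team  (8B, 4-aligned)
20..21  state  (1B, 1-aligned)
21..24  -- padding (3B)
24..48  z  (24B, 4-aligned)
48..64  cooldown  (16B, 4-aligned)
within Descriptor: b at 1
48 + 1 = 49

49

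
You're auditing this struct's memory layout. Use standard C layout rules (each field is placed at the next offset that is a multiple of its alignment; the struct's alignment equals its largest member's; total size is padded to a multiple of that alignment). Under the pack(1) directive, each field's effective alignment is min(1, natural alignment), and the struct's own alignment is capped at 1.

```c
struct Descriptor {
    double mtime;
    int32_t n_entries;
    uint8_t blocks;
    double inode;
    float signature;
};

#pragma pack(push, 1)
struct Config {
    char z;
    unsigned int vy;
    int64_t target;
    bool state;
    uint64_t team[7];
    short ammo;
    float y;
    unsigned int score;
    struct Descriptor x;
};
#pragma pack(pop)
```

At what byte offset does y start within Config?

Descriptor: @0: mtime [8B, align 8] → 8; @8: n_entries [4B, align 4] → 12; @12: blocks [1B, align 1] → 13; +3 pad (align 8); @16: inode [8B, align 8] → 24; @24: signature [4B, align 4] → 28; +4 tail pad (align 8); size 32, align 8
@0: z [1B, align 1] → 1
@1: vy [4B, align 1] → 5
@5: target [8B, align 1] → 13
@13: state [1B, align 1] → 14
@14: team [56B, align 1] → 70
@70: ammo [2B, align 1] → 72
@72: y [4B, align 1] → 76

72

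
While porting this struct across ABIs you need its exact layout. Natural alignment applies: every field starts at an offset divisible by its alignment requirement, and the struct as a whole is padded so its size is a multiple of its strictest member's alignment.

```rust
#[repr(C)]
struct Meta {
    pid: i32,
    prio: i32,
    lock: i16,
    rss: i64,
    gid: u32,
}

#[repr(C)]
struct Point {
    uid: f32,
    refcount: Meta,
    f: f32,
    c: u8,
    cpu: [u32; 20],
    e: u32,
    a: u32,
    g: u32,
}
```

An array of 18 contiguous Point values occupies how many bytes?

2592

Meta: 0..4  pid  (4B, 4-aligned); 4..8  prio  (4B, 4-aligned); 8..10  lock  (2B, 2-aligned); 10..16  -- padding (6B); 16..24  rss  (8B, 8-aligned); 24..28  gid  (4B, 4-aligned); 28..32  -- tail padding (4B); sizeof = 32, alignof = 8
0..4  uid  (4B, 4-aligned)
4..8  -- padding (4B)
8..40  refcount  (32B, 8-aligned)
40..44  f  (4B, 4-aligned)
44..45  c  (1B, 1-aligned)
45..48  -- padding (3B)
48..128  cpu  (80B, 4-aligned)
128..132  e  (4B, 4-aligned)
132..136  a  (4B, 4-aligned)
136..140  g  (4B, 4-aligned)
140..144  -- tail padding (4B)
sizeof = 144, alignof = 8
array of 18: 18 × 144 = 2592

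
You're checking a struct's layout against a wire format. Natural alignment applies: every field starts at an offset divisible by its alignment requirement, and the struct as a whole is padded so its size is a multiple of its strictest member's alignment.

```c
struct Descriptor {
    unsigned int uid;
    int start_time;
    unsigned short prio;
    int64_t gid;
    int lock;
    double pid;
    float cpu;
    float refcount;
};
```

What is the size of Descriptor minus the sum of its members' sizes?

10

0..4  uid  (4B, 4-aligned)
4..8  start_time  (4B, 4-aligned)
8..10  prio  (2B, 2-aligned)
10..16  -- padding (6B)
16..24  gid  (8B, 8-aligned)
24..28  lock  (4B, 4-aligned)
28..32  -- padding (4B)
32..40  pid  (8B, 8-aligned)
40..44  cpu  (4B, 4-aligned)
44..48  refcount  (4B, 4-aligned)
sizeof = 48, alignof = 8
data bytes 38, size 48 → padding 10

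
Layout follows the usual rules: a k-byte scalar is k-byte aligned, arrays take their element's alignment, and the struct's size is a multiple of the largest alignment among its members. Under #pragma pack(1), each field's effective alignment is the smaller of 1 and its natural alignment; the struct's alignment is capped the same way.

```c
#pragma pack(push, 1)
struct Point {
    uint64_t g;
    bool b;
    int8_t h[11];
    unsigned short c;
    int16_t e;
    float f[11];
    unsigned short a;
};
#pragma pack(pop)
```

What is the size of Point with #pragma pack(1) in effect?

70

g at 0 (size 8, align 1) → ends 8
b at 8 (size 1, align 1) → ends 9
h at 9 (size 11, align 1) → ends 20
c at 20 (size 2, align 1) → ends 22
e at 22 (size 2, align 1) → ends 24
f at 24 (size 44, align 1) → ends 68
a at 68 (size 2, align 1) → ends 70
total 70 bytes, alignment 1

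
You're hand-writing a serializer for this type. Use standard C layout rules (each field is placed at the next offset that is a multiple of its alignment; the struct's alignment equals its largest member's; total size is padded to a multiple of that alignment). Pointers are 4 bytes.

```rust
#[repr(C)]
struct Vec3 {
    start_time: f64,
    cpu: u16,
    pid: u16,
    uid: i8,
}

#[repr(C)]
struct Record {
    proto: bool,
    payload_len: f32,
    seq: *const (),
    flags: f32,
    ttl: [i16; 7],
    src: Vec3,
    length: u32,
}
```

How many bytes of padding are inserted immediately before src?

2

Vec3: start_time at 0 (size 8, align 8) → ends 8; cpu at 8 (size 2, align 2) → ends 10; pid at 10 (size 2, align 2) → ends 12; uid at 12 (size 1, align 1) → ends 13; tail pad 3 to reach multiple of 8; total 16 bytes, alignment 8
proto at 0 (size 1, align 1) → ends 1
pad 3 to align 4 for payload_len
payload_len at 4 (size 4, align 4) → ends 8
seq at 8 (size 4, align 4) → ends 12
flags at 12 (size 4, align 4) → ends 16
ttl at 16 (size 14, align 2) → ends 30
pad 2 to align 8 for src
src at 32 (size 16, align 8) → ends 48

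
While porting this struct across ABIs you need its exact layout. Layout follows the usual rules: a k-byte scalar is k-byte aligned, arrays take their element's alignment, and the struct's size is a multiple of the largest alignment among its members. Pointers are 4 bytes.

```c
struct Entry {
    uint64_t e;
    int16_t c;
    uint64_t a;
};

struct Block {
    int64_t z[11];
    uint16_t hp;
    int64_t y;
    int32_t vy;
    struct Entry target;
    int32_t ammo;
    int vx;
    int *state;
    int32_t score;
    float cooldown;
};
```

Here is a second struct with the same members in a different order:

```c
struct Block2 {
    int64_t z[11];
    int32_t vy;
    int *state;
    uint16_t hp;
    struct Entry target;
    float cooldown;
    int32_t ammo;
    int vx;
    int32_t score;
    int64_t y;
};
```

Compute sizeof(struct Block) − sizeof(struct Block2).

Entry: e at 0 (size 8, align 8) → ends 8; c at 8 (size 2, align 2) → ends 10; pad 6 to align 8 for a; a at 16 (size 8, align 8) → ends 24; total 24 bytes, alignment 8
z at 0 (size 88, align 8) → ends 88
hp at 88 (size 2, align 2) → ends 90
pad 6 to align 8 for y
y at 96 (size 8, align 8) → ends 104
vy at 104 (size 4, align 4) → ends 108
pad 4 to align 8 for target
target at 112 (size 24, align 8) → ends 136
ammo at 136 (size 4, align 4) → ends 140
vx at 140 (size 4, align 4) → ends 144
state at 144 (size 4, align 4) → ends 148
score at 148 (size 4, align 4) → ends 152
cooldown at 152 (size 4, align 4) → ends 156
tail pad 4 to reach multiple of 8
total 160 bytes, alignment 8
— Block2 —
z at 0 (size 88, align 8) → ends 88
vy at 88 (size 4, align 4) → ends 92
state at 92 (size 4, align 4) → ends 96
hp at 96 (size 2, align 2) → ends 98
pad 6 to align 8 for target
target at 104 (size 24, align 8) → ends 128
cooldown at 128 (size 4, align 4) → ends 132
ammo at 132 (size 4, align 4) → ends 136
vx at 136 (size 4, align 4) → ends 140
score at 140 (size 4, align 4) → ends 144
y at 144 (size 8, align 8) → ends 152
total 152 bytes, alignment 8
160 − 152 = 8

8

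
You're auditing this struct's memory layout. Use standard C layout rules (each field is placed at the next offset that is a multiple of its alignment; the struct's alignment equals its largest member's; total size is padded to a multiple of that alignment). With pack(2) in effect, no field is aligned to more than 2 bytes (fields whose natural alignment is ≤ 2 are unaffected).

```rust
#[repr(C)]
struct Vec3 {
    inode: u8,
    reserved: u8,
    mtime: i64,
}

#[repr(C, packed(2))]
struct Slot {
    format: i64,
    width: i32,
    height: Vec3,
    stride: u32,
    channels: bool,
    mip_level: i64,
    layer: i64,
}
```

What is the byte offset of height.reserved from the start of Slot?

Vec3: 0..1  inode  (1B, 1-aligned); 1..2  reserved  (1B, 1-aligned); 2..8  -- padding (6B); 8..16  mtime  (8B, 8-aligned); sizeof = 16, alignof = 8
0..8  format  (8B, 2-aligned)
8..12  width  (4B, 2-aligned)
12..28  height  (16B, 2-aligned)
within Vec3: reserved at 1
12 + 1 = 13

13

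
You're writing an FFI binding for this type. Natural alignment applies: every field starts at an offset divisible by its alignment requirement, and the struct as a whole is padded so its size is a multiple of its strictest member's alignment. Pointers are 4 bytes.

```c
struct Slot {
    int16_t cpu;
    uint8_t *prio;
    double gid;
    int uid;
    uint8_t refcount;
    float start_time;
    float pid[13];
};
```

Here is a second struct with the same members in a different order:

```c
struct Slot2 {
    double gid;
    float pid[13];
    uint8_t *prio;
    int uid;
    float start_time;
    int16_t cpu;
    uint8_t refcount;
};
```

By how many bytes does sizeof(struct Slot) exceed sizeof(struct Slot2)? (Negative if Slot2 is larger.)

0

cpu at 0 (size 2, align 2) → ends 2
pad 2 to align 4 for prio
prio at 4 (size 4, align 4) → ends 8
gid at 8 (size 8, align 8) → ends 16
uid at 16 (size 4, align 4) → ends 20
refcount at 20 (size 1, align 1) → ends 21
pad 3 to align 4 for start_time
start_time at 24 (size 4, align 4) → ends 28
pid at 28 (size 52, align 4) → ends 80
total 80 bytes, alignment 8
— Slot2 —
gid at 0 (size 8, align 8) → ends 8
pid at 8 (size 52, align 4) → ends 60
prio at 60 (size 4, align 4) → ends 64
uid at 64 (size 4, align 4) → ends 68
start_time at 68 (size 4, align 4) → ends 72
cpu at 72 (size 2, align 2) → ends 74
refcount at 74 (size 1, align 1) → ends 75
tail pad 5 to reach multiple of 8
total 80 bytes, alignment 8
80 − 80 = 0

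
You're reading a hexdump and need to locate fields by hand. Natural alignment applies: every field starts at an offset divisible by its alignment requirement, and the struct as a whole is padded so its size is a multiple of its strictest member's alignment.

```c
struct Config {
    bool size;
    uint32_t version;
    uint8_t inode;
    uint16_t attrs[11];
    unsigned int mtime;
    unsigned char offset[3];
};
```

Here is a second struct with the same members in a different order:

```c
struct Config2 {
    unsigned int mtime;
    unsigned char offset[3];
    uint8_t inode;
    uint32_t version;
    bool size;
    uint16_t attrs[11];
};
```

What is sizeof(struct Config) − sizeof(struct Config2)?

4

@0: size [1B, align 1] → 1
+3 pad (align 4)
@4: version [4B, align 4] → 8
@8: inode [1B, align 1] → 9
+1 pad (align 2)
@10: attrs [22B, align 2] → 32
@32: mtime [4B, align 4] → 36
@36: offset [3B, align 1] → 39
+1 tail pad (align 4)
size 40, align 4
— Config2 —
@0: mtime [4B, align 4] → 4
@4: offset [3B, align 1] → 7
@7: inode [1B, align 1] → 8
@8: version [4B, align 4] → 12
@12: size [1B, align 1] → 13
+1 pad (align 2)
@14: attrs [22B, align 2] → 36
size 36, align 4
40 − 36 = 4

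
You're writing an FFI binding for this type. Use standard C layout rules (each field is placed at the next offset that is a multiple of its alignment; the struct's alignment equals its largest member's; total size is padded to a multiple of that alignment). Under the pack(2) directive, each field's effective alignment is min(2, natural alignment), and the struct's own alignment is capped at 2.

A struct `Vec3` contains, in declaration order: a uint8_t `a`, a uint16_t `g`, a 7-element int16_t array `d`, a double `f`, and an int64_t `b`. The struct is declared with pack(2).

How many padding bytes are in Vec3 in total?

1

a at 0 (size 1, align 1) → ends 1
pad 1 to align 2 for g
g at 2 (size 2, align 2) → ends 4
d at 4 (size 14, align 2) → ends 18
f at 18 (size 8, align 2) → ends 26
b at 26 (size 8, align 2) → ends 34
total 34 bytes, alignment 2
data bytes 33, size 34 → padding 1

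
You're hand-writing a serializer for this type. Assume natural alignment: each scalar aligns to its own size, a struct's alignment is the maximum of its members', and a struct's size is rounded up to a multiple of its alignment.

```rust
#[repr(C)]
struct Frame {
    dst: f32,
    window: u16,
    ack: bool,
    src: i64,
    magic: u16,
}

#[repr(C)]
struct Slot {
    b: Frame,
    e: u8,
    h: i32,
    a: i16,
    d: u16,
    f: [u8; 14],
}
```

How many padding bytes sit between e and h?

Frame: @0: dst [4B, align 4] → 4; @4: window [2B, align 2] → 6; @6: ack [1B, align 1] → 7; +1 pad (align 8); @8: src [8B, align 8] → 16; @16: magic [2B, align 2] → 18; +6 tail pad (align 8); size 24, align 8
@0: b [24B, align 8] → 24
@24: e [1B, align 1] → 25
+3 pad (align 4)
@28: h [4B, align 4] → 32

3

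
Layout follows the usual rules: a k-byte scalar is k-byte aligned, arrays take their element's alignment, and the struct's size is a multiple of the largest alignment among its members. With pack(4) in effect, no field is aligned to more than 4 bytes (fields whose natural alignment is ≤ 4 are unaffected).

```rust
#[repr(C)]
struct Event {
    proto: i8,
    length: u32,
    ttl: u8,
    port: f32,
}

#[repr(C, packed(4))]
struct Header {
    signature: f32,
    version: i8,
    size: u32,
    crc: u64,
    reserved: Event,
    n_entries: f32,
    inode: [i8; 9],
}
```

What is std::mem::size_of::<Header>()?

Event: @0: proto [1B, align 1] → 1; +3 pad (align 4); @4: length [4B, align 4] → 8; @8: ttl [1B, align 1] → 9; +3 pad (align 4); @12: port [4B, align 4] → 16; size 16, align 4
@0: signature [4B, align 4] → 4
@4: version [1B, align 1] → 5
+3 pad (align 4)
@8: size [4B, align 4] → 12
@12: crc [8B, align 4] → 20
@20: reserved [16B, align 4] → 36
@36: n_entries [4B, align 4] → 40
@40: inode [9B, align 1] → 49
+3 tail pad (align 4)
size 52, align 4

52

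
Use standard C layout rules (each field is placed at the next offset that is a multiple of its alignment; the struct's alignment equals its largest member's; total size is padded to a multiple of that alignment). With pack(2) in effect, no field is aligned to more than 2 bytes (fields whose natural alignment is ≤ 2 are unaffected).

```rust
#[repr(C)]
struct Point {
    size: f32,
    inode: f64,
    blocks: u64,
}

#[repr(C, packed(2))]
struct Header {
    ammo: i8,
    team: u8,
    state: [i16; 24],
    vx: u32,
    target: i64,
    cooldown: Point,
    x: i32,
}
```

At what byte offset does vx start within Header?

50

Point: @0: size [4B, align 4] → 4; +4 pad (align 8); @8: inode [8B, align 8] → 16; @16: blocks [8B, align 8] → 24; size 24, align 8
@0: ammo [1B, align 1] → 1
@1: team [1B, align 1] → 2
@2: state [48B, align 2] → 50
@50: vx [4B, align 2] → 54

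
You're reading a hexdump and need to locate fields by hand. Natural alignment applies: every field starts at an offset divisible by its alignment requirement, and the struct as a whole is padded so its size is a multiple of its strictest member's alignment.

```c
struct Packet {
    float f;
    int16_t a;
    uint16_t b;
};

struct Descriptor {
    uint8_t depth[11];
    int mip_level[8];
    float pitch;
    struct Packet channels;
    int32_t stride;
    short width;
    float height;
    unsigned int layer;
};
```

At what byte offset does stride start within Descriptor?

Packet: f at 0 (size 4, align 4) → ends 4; a at 4 (size 2, align 2) → ends 6; b at 6 (size 2, align 2) → ends 8; total 8 bytes, alignment 4
depth at 0 (size 11, align 1) → ends 11
pad 1 to align 4 for mip_level
mip_level at 12 (size 32, align 4) → ends 44
pitch at 44 (size 4, align 4) → ends 48
channels at 48 (size 8, align 4) → ends 56
stride at 56 (size 4, align 4) → ends 60

56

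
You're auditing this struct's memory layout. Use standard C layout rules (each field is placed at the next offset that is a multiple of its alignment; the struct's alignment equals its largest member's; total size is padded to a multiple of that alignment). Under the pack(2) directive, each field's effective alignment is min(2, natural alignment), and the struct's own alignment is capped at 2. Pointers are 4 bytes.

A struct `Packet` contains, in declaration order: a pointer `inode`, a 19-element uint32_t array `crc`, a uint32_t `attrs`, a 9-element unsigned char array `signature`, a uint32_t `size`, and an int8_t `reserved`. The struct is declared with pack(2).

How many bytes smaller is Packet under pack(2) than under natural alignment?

4

natural layout:
  inode at 0 (size 4, align 4) → ends 4
  crc at 4 (size 76, align 4) → ends 80
  attrs at 80 (size 4, align 4) → ends 84
  signature at 84 (size 9, align 1) → ends 93
  pad 3 to align 4 for size
  size at 96 (size 4, align 4) → ends 100
  reserved at 100 (size 1, align 1) → ends 101
  tail pad 3 to reach multiple of 4
  total 104 bytes, alignment 4
packed(2) layout:
  inode at 0 (size 4, align 2) → ends 4
  crc at 4 (size 76, align 2) → ends 80
  attrs at 80 (size 4, align 2) → ends 84
  signature at 84 (size 9, align 1) → ends 93
  pad 1 to align 2 for size
  size at 94 (size 4, align 2) → ends 98
  reserved at 98 (size 1, align 1) → ends 99
  tail pad 1 to reach multiple of 2
  total 100 bytes, alignment 2
104 − 100 = 4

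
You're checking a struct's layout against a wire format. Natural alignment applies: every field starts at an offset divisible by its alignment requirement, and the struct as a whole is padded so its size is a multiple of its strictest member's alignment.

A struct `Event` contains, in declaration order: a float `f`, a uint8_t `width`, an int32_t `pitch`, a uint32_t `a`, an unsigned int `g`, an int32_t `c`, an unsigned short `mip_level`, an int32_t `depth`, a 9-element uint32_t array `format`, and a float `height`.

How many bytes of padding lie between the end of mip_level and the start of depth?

2

@0: f [4B, align 4] → 4
@4: width [1B, align 1] → 5
+3 pad (align 4)
@8: pitch [4B, align 4] → 12
@12: a [4B, align 4] → 16
@16: g [4B, align 4] → 20
@20: c [4B, align 4] → 24
@24: mip_level [2B, align 2] → 26
+2 pad (align 4)
@28: depth [4B, align 4] → 32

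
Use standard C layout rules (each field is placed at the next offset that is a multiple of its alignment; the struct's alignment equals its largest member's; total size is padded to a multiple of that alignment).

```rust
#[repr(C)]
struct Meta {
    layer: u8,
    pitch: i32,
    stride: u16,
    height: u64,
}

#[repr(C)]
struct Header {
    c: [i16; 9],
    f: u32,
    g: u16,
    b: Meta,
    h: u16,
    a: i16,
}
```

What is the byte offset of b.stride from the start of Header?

40

Meta: 0..1  layer  (1B, 1-aligned); 1..4  -- padding (3B); 4..8  pitch  (4B, 4-aligned); 8..10  stride  (2B, 2-aligned); 10..16  -- padding (6B); 16..24  height  (8B, 8-aligned); sizeof = 24, alignof = 8
0..18  c  (18B, 2-aligned)
18..20  -- padding (2B)
20..24  f  (4B, 4-aligned)
24..26  g  (2B, 2-aligned)
26..32  -- padding (6B)
32..56  b  (24B, 8-aligned)
within Meta: stride at 8
32 + 8 = 40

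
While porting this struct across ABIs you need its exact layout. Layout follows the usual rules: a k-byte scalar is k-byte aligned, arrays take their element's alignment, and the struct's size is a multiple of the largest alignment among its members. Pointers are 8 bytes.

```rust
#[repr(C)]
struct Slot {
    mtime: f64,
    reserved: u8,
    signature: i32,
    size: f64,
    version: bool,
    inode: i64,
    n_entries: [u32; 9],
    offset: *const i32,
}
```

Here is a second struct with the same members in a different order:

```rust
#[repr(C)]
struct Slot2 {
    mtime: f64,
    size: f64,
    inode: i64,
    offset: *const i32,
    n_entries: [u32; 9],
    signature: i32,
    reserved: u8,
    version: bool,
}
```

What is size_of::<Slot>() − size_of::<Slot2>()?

8

mtime at 0 (size 8, align 8) → ends 8
reserved at 8 (size 1, align 1) → ends 9
pad 3 to align 4 for signature
signature at 12 (size 4, align 4) → ends 16
size at 16 (size 8, align 8) → ends 24
version at 24 (size 1, align 1) → ends 25
pad 7 to align 8 for inode
inode at 32 (size 8, align 8) → ends 40
n_entries at 40 (size 36, align 4) → ends 76
pad 4 to align 8 for offset
offset at 80 (size 8, align 8) → ends 88
total 88 bytes, alignment 8
— Slot2 —
mtime at 0 (size 8, align 8) → ends 8
size at 8 (size 8, align 8) → ends 16
inode at 16 (size 8, align 8) → ends 24
offset at 24 (size 8, align 8) → ends 32
n_entries at 32 (size 36, align 4) → ends 68
signature at 68 (size 4, align 4) → ends 72
reserved at 72 (size 1, align 1) → ends 73
version at 73 (size 1, align 1) → ends 74
tail pad 6 to reach multiple of 8
total 80 bytes, alignment 8
88 − 80 = 8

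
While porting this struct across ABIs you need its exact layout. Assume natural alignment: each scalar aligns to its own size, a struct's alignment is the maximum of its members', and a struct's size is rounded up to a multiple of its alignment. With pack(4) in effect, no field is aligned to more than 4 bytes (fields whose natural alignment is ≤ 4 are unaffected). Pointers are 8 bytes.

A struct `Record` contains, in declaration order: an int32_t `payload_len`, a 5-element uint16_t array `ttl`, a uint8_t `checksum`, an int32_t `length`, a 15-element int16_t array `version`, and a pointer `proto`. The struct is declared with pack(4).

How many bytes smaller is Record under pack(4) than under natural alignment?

4

natural layout:
  0..4  payload_len  (4B, 4-aligned)
  4..14  ttl  (10B, 2-aligned)
  14..15  checksum  (1B, 1-aligned)
  15..16  -- padding (1B)
  16..20  length  (4B, 4-aligned)
  20..50  version  (30B, 2-aligned)
  50..56  -- padding (6B)
  56..64  proto  (8B, 8-aligned)
  sizeof = 64, alignof = 8
packed(4) layout:
  0..4  payload_len  (4B, 4-aligned)
  4..14  ttl  (10B, 2-aligned)
  14..15  checksum  (1B, 1-aligned)
  15..16  -- padding (1B)
  16..20  length  (4B, 4-aligned)
  20..50  version  (30B, 2-aligned)
  50..52  -- padding (2B)
  52..60  proto  (8B, 4-aligned)
  sizeof = 60, alignof = 4
64 − 60 = 4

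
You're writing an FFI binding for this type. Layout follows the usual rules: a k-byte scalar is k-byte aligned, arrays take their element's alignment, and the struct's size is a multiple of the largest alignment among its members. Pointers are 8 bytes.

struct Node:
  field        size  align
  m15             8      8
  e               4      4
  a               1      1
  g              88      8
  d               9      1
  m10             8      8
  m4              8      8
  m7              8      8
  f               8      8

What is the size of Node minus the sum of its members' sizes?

0..8  m15  (8B, 8-aligned)
8..12  e  (4B, 4-aligned)
12..13  a  (1B, 1-aligned)
13..16  -- padding (3B)
16..104  g  (88B, 8-aligned)
104..113  d  (9B, 1-aligned)
113..120  -- padding (7B)
120..128  m10  (8B, 8-aligned)
128..136  m4  (8B, 8-aligned)
136..144  m7  (8B, 8-aligned)
144..152  f  (8B, 8-aligned)
sizeof = 152, alignof = 8
data bytes 142, size 152 → padding 10

10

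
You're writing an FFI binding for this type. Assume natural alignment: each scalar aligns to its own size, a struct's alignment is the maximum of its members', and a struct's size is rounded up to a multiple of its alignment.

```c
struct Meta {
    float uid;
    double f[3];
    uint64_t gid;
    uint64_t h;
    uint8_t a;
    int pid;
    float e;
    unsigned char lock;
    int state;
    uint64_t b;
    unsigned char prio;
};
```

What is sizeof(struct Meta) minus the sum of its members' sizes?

21

uid at 0 (size 4, align 4) → ends 4
pad 4 to align 8 for f
f at 8 (size 24, align 8) → ends 32
gid at 32 (size 8, align 8) → ends 40
h at 40 (size 8, align 8) → ends 48
a at 48 (size 1, align 1) → ends 49
pad 3 to align 4 for pid
pid at 52 (size 4, align 4) → ends 56
e at 56 (size 4, align 4) → ends 60
lock at 60 (size 1, align 1) → ends 61
pad 3 to align 4 for state
state at 64 (size 4, align 4) → ends 68
pad 4 to align 8 for b
b at 72 (size 8, align 8) → ends 80
prio at 80 (size 1, align 1) → ends 81
tail pad 7 to reach multiple of 8
total 88 bytes, alignment 8
data bytes 67, size 88 → padding 21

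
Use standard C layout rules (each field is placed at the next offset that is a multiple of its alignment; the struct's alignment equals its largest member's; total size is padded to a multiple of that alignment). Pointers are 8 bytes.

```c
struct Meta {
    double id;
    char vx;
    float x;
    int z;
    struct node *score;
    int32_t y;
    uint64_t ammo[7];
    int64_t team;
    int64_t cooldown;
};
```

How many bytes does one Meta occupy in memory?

id at 0 (size 8, align 8) → ends 8
vx at 8 (size 1, align 1) → ends 9
pad 3 to align 4 for x
x at 12 (size 4, align 4) → ends 16
z at 16 (size 4, align 4) → ends 20
pad 4 to align 8 for score
score at 24 (size 8, align 8) → ends 32
y at 32 (size 4, align 4) → ends 36
pad 4 to align 8 for ammo
ammo at 40 (size 56, align 8) → ends 96
team at 96 (size 8, align 8) → ends 104
cooldown at 104 (size 8, align 8) → ends 112
total 112 bytes, alignment 8

112 bytes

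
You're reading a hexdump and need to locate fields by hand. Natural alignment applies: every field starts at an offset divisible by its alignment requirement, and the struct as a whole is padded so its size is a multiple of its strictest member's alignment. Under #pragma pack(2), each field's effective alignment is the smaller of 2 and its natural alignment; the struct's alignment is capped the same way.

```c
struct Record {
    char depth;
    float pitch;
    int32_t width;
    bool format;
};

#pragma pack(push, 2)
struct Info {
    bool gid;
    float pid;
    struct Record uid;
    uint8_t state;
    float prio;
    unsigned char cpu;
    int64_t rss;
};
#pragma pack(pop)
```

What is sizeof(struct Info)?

Record: 0..1  depth  (1B, 1-aligned); 1..4  -- padding (3B); 4..8  pitch  (4B, 4-aligned); 8..12  width  (4B, 4-aligned); 12..13  format  (1B, 1-aligned); 13..16  -- tail padding (3B); sizeof = 16, alignof = 4
0..1  gid  (1B, 1-aligned)
1..2  -- padding (1B)
2..6  pid  (4B, 2-aligned)
6..22  uid  (16B, 2-aligned)
22..23  state  (1B, 1-aligned)
23..24  -- padding (1B)
24..28  prio  (4B, 2-aligned)
28..29  cpu  (1B, 1-aligned)
29..30  -- padding (1B)
30..38  rss  (8B, 2-aligned)
sizeof = 38, alignof = 2

38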